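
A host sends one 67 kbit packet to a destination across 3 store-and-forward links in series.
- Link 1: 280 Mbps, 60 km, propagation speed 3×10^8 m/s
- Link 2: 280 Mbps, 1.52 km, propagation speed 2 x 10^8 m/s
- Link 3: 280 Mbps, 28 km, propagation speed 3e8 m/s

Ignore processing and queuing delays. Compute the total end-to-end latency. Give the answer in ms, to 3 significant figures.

L = 67000 bits.
Transmission delay per hop = L/R = 67000/280000000 = 0.239286 ms; 3 hops → 0.717857 ms.
Propagation delays (d/s per hop): 0.2, 0.0076, 0.0933333 ms; sum = 0.300933 ms.
End-to-end = 1.02 ms.

1.02 ms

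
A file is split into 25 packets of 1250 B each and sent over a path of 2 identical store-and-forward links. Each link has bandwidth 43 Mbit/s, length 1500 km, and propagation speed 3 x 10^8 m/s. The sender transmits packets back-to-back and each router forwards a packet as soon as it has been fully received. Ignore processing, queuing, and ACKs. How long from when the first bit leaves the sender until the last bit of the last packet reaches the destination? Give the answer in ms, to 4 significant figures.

16.05 ms

Per-hop transmission t_tx = L/R = 10000/43000000 = 0.232558 ms.
Per-hop propagation t_prop = 1500000/300000000 = 5 ms.
Pipeline fill: first packet needs 2·t_tx to clear all hops; remaining 24 packets each add one t_tx.
Total = (2+25-1)·t_tx + 2·t_prop = 26·0.232558 + 2·5 = 16.05 ms.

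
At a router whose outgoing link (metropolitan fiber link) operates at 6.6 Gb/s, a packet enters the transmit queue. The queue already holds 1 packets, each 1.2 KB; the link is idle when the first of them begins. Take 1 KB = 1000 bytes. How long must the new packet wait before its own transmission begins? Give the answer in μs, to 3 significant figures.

Each queued packet: L/R = 9600/6600000000 = 1.45455 μs.
1 queued → 1.45455 μs.
Queuing delay = 1.45 μs.

1.45 μs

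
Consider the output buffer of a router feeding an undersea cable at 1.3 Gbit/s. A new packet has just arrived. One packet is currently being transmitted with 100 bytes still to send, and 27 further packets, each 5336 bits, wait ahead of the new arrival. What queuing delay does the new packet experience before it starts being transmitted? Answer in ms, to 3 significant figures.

0.111 ms

Each queued packet: L/R = 5336/1300000000 = 0.00410462 ms.
27 queued → 0.110825 ms.
Plus remaining 800 bits of current packet: 0.000615385 ms.
Queuing delay = 0.111 ms.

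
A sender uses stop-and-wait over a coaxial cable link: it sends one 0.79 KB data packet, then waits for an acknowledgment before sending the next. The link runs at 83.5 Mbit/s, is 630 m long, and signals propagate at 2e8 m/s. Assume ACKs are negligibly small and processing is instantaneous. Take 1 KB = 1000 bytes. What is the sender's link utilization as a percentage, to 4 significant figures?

92.32 %

t_tx = L/R = 6320/83500000 = 7.56886e-05 s.
t_prop = 630/200000000 = 3.15e-06 s; RTT = 6.3e-06 s.
Cycle = t_tx + RTT = 8.19886e-05 s.
Utilization = t_tx / cycle = 7.56886e-05/8.19886e-05 = 92.32 %.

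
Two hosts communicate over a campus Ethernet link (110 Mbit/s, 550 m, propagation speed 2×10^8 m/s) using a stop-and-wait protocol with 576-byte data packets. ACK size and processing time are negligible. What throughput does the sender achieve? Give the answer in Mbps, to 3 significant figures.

97.2 Mbps

t_tx = L/R = 4608/110000000 = 4.18909e-05 s.
t_prop = 550/200000000 = 2.75e-06 s; RTT = 5.5e-06 s.
Cycle = t_tx + RTT = 4.73909e-05 s.
Throughput = L / cycle = 4608 / 4.73909e-05 = 97.2 Mbps.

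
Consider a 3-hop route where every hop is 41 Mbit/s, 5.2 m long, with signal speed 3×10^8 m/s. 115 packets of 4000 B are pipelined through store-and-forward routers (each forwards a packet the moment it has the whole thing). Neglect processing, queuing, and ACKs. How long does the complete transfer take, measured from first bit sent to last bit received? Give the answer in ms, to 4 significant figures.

Per-hop transmission t_tx = L/R = 32000/41000000 = 0.780488 ms.
Per-hop propagation t_prop = 5.2/300000000 = 1.73333e-05 ms.
Pipeline fill: first packet needs 3·t_tx to clear all hops; remaining 114 packets each add one t_tx.
Total = (3+115-1)·t_tx + 3·t_prop = 117·0.780488 + 3·1.73333e-05 = 91.32 ms.

91.32 ms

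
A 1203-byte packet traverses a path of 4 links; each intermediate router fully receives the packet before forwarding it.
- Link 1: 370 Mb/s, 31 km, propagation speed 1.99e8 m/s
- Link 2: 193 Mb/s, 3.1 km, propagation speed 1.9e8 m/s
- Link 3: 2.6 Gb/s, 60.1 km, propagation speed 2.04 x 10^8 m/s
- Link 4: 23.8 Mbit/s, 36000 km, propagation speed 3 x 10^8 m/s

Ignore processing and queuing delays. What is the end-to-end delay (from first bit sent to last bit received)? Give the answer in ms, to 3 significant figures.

L = 1203 × 8 = 9624 bits.
Transmission delays (L/R per hop): 0.0260108, 0.0498653, 0.00370154, 0.40437 ms; sum = 0.483947 ms.
Propagation delays (d/s per hop): 0.155779, 0.0163158, 0.294608, 120 ms; sum = 120.467 ms.
End-to-end = 121 ms.

121 ms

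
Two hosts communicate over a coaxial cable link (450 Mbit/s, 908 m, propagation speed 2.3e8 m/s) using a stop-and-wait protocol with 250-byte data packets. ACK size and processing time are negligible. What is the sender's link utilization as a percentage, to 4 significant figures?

36.02 %

t_tx = L/R = 2000/450000000 = 4.44444e-06 s.
t_prop = 908/2.3e+08 = 3.94783e-06 s; RTT = 7.89565e-06 s.
Cycle = t_tx + RTT = 1.23401e-05 s.
Utilization = t_tx / cycle = 4.44444e-06/1.23401e-05 = 36.02 %.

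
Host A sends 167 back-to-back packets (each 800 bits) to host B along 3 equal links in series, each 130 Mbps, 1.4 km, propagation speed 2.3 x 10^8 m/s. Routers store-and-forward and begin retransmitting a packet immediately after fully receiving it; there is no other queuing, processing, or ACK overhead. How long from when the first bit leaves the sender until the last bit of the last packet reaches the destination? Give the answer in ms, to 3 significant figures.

Per-hop transmission t_tx = L/R = 800/130000000 = 0.00615385 ms.
Per-hop propagation t_prop = 1400/2.3e+08 = 0.00608696 ms.
Pipeline fill: first packet needs 3·t_tx to clear all hops; remaining 166 packets each add one t_tx.
Total = (3+167-1)·t_tx + 3·t_prop = 169·0.00615385 + 3·0.00608696 = 1.06 ms.

1.06 ms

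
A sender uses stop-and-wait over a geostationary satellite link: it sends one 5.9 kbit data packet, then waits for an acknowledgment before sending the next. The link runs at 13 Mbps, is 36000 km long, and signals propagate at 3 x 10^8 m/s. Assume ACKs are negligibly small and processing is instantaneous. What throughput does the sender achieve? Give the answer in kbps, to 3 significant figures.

24.5 kbps

t_tx = L/R = 5900/13000000 = 0.000453846 s.
t_prop = 36000000/300000000 = 0.12 s; RTT = 0.24 s.
Cycle = t_tx + RTT = 0.240454 s.
Throughput = L / cycle = 5900 / 0.240454 = 24.5 kbps.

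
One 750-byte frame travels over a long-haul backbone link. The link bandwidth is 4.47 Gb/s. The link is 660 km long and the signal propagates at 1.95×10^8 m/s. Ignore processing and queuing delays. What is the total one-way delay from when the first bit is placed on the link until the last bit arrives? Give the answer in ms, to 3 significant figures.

L = 750 × 8 = 6000 bits.
Transmission delay = L/R = 6000 / 4470000000 = 0.00134228 ms.
Propagation delay = d/s = 660000 m / 195000000 m/s = 3.38462 ms.
Total = 3.39 ms.

3.39 ms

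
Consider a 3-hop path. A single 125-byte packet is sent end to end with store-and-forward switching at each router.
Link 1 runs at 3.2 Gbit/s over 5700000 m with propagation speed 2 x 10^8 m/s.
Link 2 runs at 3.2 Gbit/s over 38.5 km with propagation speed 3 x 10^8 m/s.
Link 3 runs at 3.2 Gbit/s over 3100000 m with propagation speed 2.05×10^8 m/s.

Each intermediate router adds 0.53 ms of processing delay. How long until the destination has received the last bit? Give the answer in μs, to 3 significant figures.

L = 125 × 8 = 1000 bits.
Transmission delay per hop = L/R = 1000/3200000000 = 0.3125 μs; 3 hops → 0.9375 μs.
Propagation delays (d/s per hop): 28500, 128.333, 15122 μs; sum = 43750.3 μs.
Processing at 2 router(s): 2 × 0.53 ms = 1060 μs.
End-to-end = 44800 μs.

44800 μs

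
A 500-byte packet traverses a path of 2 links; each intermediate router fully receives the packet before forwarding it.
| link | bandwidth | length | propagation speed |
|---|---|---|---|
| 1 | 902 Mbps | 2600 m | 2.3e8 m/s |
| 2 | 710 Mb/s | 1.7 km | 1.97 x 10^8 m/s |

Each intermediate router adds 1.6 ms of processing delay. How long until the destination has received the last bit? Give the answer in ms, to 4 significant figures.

L = 500 × 8 = 4000 bits.
Transmission delays (L/R per hop): 0.00443459, 0.0056338 ms; sum = 0.0100684 ms.
Propagation delays (d/s per hop): 0.0113043, 0.00862944 ms; sum = 0.0199338 ms.
Processing at 1 router(s): 1 × 1.6 ms = 1.6 ms.
End-to-end = 1.630 ms.

1.630 ms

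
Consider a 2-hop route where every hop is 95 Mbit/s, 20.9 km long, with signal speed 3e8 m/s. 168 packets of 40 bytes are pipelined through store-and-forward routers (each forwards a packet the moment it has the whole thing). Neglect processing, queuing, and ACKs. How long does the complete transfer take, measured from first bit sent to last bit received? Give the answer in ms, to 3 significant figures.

0.709 ms

Per-hop transmission t_tx = L/R = 320/95000000 = 0.00336842 ms.
Per-hop propagation t_prop = 20900/300000000 = 0.0696667 ms.
Pipeline fill: first packet needs 2·t_tx to clear all hops; remaining 167 packets each add one t_tx.
Total = (2+168-1)·t_tx + 2·t_prop = 169·0.00336842 + 2·0.0696667 = 0.709 ms.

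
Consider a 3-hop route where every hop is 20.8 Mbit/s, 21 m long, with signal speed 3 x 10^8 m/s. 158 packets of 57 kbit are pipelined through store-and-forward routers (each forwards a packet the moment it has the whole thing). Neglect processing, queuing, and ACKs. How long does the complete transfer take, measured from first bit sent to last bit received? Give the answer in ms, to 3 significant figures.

438 ms

Per-hop transmission t_tx = L/R = 57000/20800000 = 2.74038 ms.
Per-hop propagation t_prop = 21/300000000 = 7e-05 ms.
Pipeline fill: first packet needs 3·t_tx to clear all hops; remaining 157 packets each add one t_tx.
Total = (3+158-1)·t_tx + 3·t_prop = 160·2.74038 + 3·7e-05 = 438 ms.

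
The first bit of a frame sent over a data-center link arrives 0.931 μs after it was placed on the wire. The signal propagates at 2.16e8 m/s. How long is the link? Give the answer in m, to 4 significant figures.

d = s × t_prop = 216000000 × 9.31e-07 = 201.1 m.

201.1 m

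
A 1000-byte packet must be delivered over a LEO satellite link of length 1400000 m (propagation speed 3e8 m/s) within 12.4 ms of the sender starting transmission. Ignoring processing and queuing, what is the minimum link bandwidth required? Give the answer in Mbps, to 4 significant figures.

L = 8000 bits.
Propagation delay = 1400000 / 300000000 = 4.66667 ms.
Transmission budget = 12.4 − 4.66667 = 7.73333 ms.
R ≥ L / t_tx = 8000 bits / 0.00773333 s = 1.034 Mbps.

1.034 Mbps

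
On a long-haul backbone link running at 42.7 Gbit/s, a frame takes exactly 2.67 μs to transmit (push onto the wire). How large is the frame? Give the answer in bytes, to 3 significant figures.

14300 bytes

L = R × t_tx = 42700000000 b/s × 2.67e-06 s = 114009 bits.
In bytes: 114009 / 8 = 14300 bytes.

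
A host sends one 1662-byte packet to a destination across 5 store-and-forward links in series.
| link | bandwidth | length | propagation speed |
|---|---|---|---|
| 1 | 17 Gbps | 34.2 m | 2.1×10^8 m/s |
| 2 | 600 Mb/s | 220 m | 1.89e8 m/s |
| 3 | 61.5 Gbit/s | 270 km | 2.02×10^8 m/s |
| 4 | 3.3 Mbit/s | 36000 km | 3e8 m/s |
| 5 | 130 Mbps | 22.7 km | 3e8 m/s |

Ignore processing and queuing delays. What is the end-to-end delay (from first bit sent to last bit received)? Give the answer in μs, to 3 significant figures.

126000 μs

L = 1662 × 8 = 13296 bits.
Transmission delays (L/R per hop): 0.782118, 22.16, 0.216195, 4029.09, 102.277 μs; sum = 4154.53 μs.
Propagation delays (d/s per hop): 0.162857, 1.16402, 1336.63, 120000, 75.6667 μs; sum = 121414 μs.
End-to-end = 126000 μs.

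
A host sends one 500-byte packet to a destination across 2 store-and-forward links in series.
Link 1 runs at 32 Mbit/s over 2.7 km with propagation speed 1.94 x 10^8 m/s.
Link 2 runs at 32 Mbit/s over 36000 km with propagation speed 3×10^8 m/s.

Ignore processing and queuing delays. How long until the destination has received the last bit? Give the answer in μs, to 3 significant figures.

120000 μs

L = 500 × 8 = 4000 bits.
Transmission delay per hop = L/R = 4000/32000000 = 125 μs; 2 hops → 250 μs.
Propagation delays (d/s per hop): 13.9175, 120000 μs; sum = 120014 μs.
End-to-end = 120000 μs.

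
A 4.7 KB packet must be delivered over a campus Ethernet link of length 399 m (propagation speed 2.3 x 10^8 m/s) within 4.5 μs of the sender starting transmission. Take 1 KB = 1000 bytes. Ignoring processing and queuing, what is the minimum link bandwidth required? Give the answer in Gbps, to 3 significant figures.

13.6 Gbps

L = 37600 bits.
Propagation delay = 399 / 2.3e+08 = 1.73478 μs.
Transmission budget = 4.5 − 1.73478 = 2.76522 μs.
R ≥ L / t_tx = 37600 bits / 2.76522e-06 s = 13.6 Gbps.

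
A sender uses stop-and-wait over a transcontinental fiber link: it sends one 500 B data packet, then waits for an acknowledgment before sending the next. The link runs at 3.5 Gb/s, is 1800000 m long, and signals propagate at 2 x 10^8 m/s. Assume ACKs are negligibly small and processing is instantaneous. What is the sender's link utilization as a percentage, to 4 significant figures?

0.006349 %

t_tx = L/R = 4000/3500000000 = 1.14286e-06 s.
t_prop = 1800000/200000000 = 0.009 s; RTT = 0.018 s.
Cycle = t_tx + RTT = 0.0180011 s.
Utilization = t_tx / cycle = 1.14286e-06/0.0180011 = 0.006349 %.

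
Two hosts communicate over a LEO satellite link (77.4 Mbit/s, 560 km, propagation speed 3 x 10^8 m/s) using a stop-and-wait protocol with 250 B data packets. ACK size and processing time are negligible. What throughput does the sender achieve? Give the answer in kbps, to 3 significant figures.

532 kbps

t_tx = L/R = 2000/77400000 = 2.58398e-05 s.
t_prop = 560000/300000000 = 0.00186667 s; RTT = 0.00373333 s.
Cycle = t_tx + RTT = 0.00375917 s.
Throughput = L / cycle = 2000 / 0.00375917 = 532 kbps.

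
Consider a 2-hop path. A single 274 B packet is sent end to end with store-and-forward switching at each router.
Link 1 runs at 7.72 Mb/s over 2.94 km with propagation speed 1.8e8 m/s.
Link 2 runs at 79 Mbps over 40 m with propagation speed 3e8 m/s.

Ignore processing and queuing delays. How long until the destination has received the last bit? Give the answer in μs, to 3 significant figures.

L = 274 × 8 = 2192 bits.
Transmission delays (L/R per hop): 283.938, 27.7468 μs; sum = 311.685 μs.
Propagation delays (d/s per hop): 16.3333, 0.133333 μs; sum = 16.4667 μs.
End-to-end = 328 μs.

328 μs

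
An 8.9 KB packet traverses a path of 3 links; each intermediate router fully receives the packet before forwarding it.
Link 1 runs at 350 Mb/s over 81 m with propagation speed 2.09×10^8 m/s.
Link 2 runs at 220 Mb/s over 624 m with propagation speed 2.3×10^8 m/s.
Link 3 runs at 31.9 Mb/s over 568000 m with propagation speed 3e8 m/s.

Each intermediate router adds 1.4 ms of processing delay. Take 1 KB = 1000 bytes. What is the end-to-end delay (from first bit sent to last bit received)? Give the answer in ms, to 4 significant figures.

7.455 ms

L = 71200 bits.
Transmission delays (L/R per hop): 0.203429, 0.323636, 2.23197 ms; sum = 2.75904 ms.
Propagation delays (d/s per hop): 0.00038756, 0.00271304, 1.89333 ms; sum = 1.89643 ms.
Processing at 2 router(s): 2 × 1.4 ms = 2.8 ms.
End-to-end = 7.455 ms.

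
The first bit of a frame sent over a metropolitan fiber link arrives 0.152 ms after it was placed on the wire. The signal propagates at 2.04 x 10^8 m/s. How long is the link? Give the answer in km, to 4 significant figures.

31.01 km

d = s × t_prop = 204000000 × 0.000152 = 31.01 km.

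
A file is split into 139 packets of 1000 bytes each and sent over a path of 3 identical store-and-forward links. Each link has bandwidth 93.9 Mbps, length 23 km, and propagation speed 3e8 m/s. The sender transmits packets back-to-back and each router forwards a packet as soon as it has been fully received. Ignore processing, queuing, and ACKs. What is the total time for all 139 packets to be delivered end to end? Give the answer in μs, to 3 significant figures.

Per-hop transmission t_tx = L/R = 8000/93900000 = 85.197 μs.
Per-hop propagation t_prop = 23000/300000000 = 76.6667 μs.
Pipeline fill: first packet needs 3·t_tx to clear all hops; remaining 138 packets each add one t_tx.
Total = (3+139-1)·t_tx + 3·t_prop = 141·85.197 + 3·76.6667 = 12200 μs.

12200 μs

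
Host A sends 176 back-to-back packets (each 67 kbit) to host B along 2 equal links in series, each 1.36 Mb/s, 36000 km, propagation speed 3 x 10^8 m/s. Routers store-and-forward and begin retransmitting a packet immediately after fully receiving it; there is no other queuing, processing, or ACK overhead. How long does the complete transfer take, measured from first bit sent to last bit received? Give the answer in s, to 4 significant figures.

8.960 s

Per-hop transmission t_tx = L/R = 67000/1360000 = 0.0492647 s.
Per-hop propagation t_prop = 36000000/300000000 = 0.12 s.
Pipeline fill: first packet needs 2·t_tx to clear all hops; remaining 175 packets each add one t_tx.
Total = (2+176-1)·t_tx + 2·t_prop = 177·0.0492647 + 2·0.12 = 8.960 s.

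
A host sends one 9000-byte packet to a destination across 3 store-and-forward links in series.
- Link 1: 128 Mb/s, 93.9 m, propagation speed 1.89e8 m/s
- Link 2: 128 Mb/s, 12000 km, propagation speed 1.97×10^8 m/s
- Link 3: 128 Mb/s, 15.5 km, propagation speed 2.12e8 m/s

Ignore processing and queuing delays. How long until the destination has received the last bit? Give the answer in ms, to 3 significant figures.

L = 9000 × 8 = 72000 bits.
Transmission delay per hop = L/R = 72000/128000000 = 0.5625 ms; 3 hops → 1.6875 ms.
Propagation delays (d/s per hop): 0.000496825, 60.9137, 0.0731132 ms; sum = 60.9873 ms.
End-to-end = 62.7 ms.

62.7 ms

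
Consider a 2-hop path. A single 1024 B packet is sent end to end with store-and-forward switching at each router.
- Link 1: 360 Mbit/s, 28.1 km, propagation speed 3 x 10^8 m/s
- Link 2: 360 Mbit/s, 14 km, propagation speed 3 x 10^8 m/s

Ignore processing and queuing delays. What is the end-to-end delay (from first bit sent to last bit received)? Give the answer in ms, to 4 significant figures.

0.1858 ms

L = 1024 × 8 = 8192 bits.
Transmission delay per hop = L/R = 8192/360000000 = 0.0227556 ms; 2 hops → 0.0455111 ms.
Propagation delays (d/s per hop): 0.0936667, 0.0466667 ms; sum = 0.140333 ms.
End-to-end = 0.1858 ms.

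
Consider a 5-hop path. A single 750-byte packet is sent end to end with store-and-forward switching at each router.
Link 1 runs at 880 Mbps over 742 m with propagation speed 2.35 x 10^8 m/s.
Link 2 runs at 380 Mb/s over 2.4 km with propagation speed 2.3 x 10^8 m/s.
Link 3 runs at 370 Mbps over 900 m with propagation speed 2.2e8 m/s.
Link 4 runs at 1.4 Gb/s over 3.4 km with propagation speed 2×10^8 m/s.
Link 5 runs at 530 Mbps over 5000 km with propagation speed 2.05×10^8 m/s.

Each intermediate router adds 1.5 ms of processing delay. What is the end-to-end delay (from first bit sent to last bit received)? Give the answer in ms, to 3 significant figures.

30.5 ms

L = 750 × 8 = 6000 bits.
Transmission delays (L/R per hop): 0.00681818, 0.0157895, 0.0162162, 0.00428571, 0.0113208 ms; sum = 0.0544303 ms.
Propagation delays (d/s per hop): 0.00315745, 0.0104348, 0.00409091, 0.017, 24.3902 ms; sum = 24.4249 ms.
Processing at 4 router(s): 4 × 1.5 ms = 6 ms.
End-to-end = 30.5 ms.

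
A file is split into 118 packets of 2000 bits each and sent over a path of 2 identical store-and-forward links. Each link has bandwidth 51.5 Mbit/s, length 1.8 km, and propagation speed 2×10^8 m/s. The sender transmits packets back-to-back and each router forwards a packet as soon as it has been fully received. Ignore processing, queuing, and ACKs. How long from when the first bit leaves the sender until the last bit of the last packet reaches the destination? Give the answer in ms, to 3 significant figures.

Per-hop transmission t_tx = L/R = 2000/51500000 = 0.038835 ms.
Per-hop propagation t_prop = 1800/200000000 = 0.009 ms.
Pipeline fill: first packet needs 2·t_tx to clear all hops; remaining 117 packets each add one t_tx.
Total = (2+118-1)·t_tx + 2·t_prop = 119·0.038835 + 2·0.009 = 4.64 ms.

4.64 ms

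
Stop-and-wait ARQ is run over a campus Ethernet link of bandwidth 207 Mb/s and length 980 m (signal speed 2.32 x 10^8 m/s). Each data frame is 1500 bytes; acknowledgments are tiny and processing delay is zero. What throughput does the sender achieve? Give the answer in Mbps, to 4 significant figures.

180.7 Mbps

t_tx = L/R = 12000/207000000 = 5.7971e-05 s.
t_prop = 980/2.32e+08 = 4.22414e-06 s; RTT = 8.44828e-06 s.
Cycle = t_tx + RTT = 6.64193e-05 s.
Throughput = L / cycle = 12000 / 6.64193e-05 = 180.7 Mbps.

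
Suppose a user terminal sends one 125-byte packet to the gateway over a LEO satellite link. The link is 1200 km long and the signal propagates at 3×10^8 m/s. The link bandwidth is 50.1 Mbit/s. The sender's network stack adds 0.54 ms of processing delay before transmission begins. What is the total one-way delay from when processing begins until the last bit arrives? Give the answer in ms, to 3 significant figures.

L = 125 × 8 = 1000 bits.
Transmission delay = L/R = 1000 / 50100000 = 0.0199601 ms.
Propagation delay = d/s = 1200000 m / 300000000 m/s = 4 ms.
Plus processing delay 0.54 ms = 0.54 ms.
Total = 4.56 ms.

4.56 ms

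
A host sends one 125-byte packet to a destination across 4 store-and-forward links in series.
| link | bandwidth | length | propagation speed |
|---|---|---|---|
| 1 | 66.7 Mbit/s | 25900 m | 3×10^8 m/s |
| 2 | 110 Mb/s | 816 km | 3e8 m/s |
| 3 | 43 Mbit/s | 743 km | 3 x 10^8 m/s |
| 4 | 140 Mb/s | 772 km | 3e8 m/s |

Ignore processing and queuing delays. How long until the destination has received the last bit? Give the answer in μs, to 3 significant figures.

7910 μs

L = 125 × 8 = 1000 bits.
Transmission delays (L/R per hop): 14.9925, 9.09091, 23.2558, 7.14286 μs; sum = 54.4821 μs.
Propagation delays (d/s per hop): 86.3333, 2720, 2476.67, 2573.33 μs; sum = 7856.33 μs.
End-to-end = 7910 μs.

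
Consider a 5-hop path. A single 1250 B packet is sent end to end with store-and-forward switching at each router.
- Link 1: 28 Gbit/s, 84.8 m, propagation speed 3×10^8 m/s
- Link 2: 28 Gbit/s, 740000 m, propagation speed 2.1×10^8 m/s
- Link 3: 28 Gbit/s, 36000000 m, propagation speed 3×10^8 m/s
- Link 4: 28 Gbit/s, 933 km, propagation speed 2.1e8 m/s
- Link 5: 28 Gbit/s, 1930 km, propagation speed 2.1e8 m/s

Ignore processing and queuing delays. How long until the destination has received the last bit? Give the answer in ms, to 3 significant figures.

L = 1250 × 8 = 10000 bits.
Transmission delay per hop = L/R = 10000/28000000000 = 0.000357143 ms; 5 hops → 0.00178571 ms.
Propagation delays (d/s per hop): 0.000282667, 3.52381, 120, 4.44286, 9.19048 ms; sum = 137.157 ms.
End-to-end = 137 ms.

137 ms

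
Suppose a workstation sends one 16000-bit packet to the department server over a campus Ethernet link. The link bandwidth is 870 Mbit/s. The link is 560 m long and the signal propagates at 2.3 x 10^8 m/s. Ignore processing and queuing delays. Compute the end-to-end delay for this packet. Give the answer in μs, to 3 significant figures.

20.8 μs

Transmission delay = L/R = 16000 / 870000000 = 18.3908 μs.
Propagation delay = d/s = 560 m / 2.3e+08 m/s = 2.43478 μs.
Total = 20.8 μs.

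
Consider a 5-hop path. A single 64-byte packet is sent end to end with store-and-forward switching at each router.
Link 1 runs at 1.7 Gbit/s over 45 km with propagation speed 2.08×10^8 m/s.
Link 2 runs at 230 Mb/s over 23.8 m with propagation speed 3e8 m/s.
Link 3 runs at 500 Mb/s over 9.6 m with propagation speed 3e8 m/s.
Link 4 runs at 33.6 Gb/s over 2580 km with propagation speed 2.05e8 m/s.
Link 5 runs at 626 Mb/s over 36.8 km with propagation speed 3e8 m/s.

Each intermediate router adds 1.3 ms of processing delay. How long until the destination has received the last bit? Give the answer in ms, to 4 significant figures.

L = 64 × 8 = 512 bits.
Transmission delays (L/R per hop): 0.000301176, 0.00222609, 0.001024, 1.52381e-05, 0.000817891 ms; sum = 0.00438439 ms.
Propagation delays (d/s per hop): 0.216346, 7.93333e-05, 3.2e-05, 12.5854, 0.122667 ms; sum = 12.9245 ms.
Processing at 4 router(s): 4 × 1.3 ms = 5.2 ms.
End-to-end = 18.13 ms.

18.13 ms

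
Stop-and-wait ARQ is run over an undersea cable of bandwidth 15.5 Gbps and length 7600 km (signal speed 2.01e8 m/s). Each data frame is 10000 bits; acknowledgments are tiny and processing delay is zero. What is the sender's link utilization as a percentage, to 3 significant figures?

0.000853 %

t_tx = L/R = 10000/15500000000 = 6.45161e-07 s.
t_prop = 7600000/2.01e+08 = 0.0378109 s; RTT = 0.0756219 s.
Cycle = t_tx + RTT = 0.0756225 s.
Utilization = t_tx / cycle = 6.45161e-07/0.0756225 = 0.000853 %.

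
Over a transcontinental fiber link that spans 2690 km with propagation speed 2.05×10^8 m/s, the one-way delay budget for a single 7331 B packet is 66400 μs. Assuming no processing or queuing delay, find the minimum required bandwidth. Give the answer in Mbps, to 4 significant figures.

L = 58648 bits.
Propagation delay = 2690000 / 2.05e+08 = 13122 μs.
Transmission budget = 66400 − 13122 = 53278 μs.
R ≥ L / t_tx = 58648 bits / 0.053278 s = 1.101 Mbps.

1.101 Mbps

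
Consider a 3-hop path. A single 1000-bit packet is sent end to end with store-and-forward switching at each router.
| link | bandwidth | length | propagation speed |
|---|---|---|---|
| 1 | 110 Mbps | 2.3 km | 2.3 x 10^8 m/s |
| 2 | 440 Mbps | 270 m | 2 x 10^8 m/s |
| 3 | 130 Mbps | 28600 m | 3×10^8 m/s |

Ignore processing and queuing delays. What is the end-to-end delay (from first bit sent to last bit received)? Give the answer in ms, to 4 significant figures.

Transmission delays (L/R per hop): 0.00909091, 0.00227273, 0.00769231 ms; sum = 0.0190559 ms.
Propagation delays (d/s per hop): 0.01, 0.00135, 0.0953333 ms; sum = 0.106683 ms.
End-to-end = 0.1257 ms.

0.1257 ms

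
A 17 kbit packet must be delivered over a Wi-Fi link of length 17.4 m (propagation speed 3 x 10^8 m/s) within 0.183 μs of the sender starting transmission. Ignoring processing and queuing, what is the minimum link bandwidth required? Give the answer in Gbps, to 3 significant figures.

Propagation delay = 17.4 / 300000000 = 0.058 μs.
Transmission budget = 0.183 − 0.058 = 0.125 μs.
R ≥ L / t_tx = 17000 bits / 1.25e-07 s = 136 Gbps.

136 Gbps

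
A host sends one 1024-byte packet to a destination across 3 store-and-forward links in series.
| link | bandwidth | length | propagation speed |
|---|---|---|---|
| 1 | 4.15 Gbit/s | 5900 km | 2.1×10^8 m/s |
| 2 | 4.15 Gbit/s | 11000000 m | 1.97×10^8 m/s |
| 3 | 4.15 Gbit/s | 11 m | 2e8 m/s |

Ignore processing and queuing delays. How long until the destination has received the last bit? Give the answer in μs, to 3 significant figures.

L = 1024 × 8 = 8192 bits.
Transmission delay per hop = L/R = 8192/4.15e+09 = 1.97398 μs; 3 hops → 5.92193 μs.
Propagation delays (d/s per hop): 28095.2, 55837.6, 0.055 μs; sum = 83932.9 μs.
End-to-end = 83900 μs.

83900 μs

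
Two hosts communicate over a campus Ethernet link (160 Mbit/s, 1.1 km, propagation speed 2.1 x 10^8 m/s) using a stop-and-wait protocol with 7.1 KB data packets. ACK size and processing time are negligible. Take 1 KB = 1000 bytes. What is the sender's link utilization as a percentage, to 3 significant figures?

t_tx = L/R = 56800/160000000 = 0.000355 s.
t_prop = 1100/210000000 = 5.2381e-06 s; RTT = 1.04762e-05 s.
Cycle = t_tx + RTT = 0.000365476 s.
Utilization = t_tx / cycle = 0.000355/0.000365476 = 97.1 %.

97.1 %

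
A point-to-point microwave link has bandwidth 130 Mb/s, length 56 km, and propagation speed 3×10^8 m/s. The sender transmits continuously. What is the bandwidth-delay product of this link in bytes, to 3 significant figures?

Propagation delay = 56000 / 300000000 = 0.000186667 s.
BDP = R × t_prop = 130000000 × 0.000186667 = 24266.7 bits.
In bytes: 24266.7/8 = 3030 bytes.

3030 bytes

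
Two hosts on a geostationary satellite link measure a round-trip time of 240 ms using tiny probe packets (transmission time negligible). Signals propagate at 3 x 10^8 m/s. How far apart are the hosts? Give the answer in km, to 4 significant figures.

One-way propagation = RTT/2 = 120 ms.
d = s × t = 300000000 × 0.12 = 36000 km.

36000 km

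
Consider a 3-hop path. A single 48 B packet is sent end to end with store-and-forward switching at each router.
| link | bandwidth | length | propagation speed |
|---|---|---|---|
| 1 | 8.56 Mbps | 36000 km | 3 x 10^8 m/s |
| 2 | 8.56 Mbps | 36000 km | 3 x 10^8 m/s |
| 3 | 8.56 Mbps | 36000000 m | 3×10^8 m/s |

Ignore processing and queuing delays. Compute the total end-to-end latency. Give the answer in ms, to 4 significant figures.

L = 48 × 8 = 384 bits.
Transmission delay per hop = L/R = 384/8560000 = 0.0448598 ms; 3 hops → 0.134579 ms.
Propagation delays (d/s per hop): 120, 120, 120 ms; sum = 360 ms.
End-to-end = 360.1 ms.

360.1 ms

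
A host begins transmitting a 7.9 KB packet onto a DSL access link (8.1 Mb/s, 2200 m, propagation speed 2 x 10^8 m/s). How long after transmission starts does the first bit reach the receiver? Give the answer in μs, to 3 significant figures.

11.0 μs

First bit experiences only propagation delay: d/s = 2200/200000000 = 11.0 μs.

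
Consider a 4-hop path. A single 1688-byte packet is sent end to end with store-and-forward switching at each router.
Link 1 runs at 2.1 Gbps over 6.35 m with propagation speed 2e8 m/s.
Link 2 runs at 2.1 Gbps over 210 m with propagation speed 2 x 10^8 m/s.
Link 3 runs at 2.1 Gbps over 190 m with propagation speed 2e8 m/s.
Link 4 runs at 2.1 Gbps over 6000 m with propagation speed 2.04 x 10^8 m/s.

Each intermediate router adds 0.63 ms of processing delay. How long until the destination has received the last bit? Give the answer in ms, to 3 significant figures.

L = 1688 × 8 = 13504 bits.
Transmission delay per hop = L/R = 13504/2100000000 = 0.00643048 ms; 4 hops → 0.0257219 ms.
Propagation delays (d/s per hop): 3.175e-05, 0.00105, 0.00095, 0.0294118 ms; sum = 0.0314435 ms.
Processing at 3 router(s): 3 × 0.63 ms = 1.89 ms.
End-to-end = 1.95 ms.

1.95 ms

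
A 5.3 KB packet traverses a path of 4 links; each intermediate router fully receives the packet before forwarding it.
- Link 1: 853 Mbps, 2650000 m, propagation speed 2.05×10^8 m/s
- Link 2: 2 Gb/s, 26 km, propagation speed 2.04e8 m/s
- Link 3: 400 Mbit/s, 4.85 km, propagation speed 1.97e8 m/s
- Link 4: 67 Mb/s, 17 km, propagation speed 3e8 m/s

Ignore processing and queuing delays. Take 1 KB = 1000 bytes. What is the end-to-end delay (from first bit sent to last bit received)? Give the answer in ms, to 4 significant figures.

L = 42400 bits.
Transmission delays (L/R per hop): 0.0497069, 0.0212, 0.106, 0.632836 ms; sum = 0.809743 ms.
Propagation delays (d/s per hop): 12.9268, 0.127451, 0.0246193, 0.0566667 ms; sum = 13.1356 ms.
End-to-end = 13.95 ms.

13.95 ms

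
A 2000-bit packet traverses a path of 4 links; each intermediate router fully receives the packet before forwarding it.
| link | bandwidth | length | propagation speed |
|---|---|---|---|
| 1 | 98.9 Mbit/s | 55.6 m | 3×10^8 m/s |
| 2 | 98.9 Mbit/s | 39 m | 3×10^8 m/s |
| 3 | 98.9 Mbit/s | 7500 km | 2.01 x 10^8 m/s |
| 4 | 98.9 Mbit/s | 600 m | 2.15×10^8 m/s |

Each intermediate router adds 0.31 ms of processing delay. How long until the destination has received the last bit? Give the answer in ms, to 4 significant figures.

Transmission delay per hop = L/R = 2000/98900000 = 0.0202224 ms; 4 hops → 0.0808898 ms.
Propagation delays (d/s per hop): 0.000185333, 0.00013, 37.3134, 0.0027907 ms; sum = 37.3165 ms.
Processing at 3 router(s): 3 × 0.31 ms = 0.93 ms.
End-to-end = 38.33 ms.

38.33 ms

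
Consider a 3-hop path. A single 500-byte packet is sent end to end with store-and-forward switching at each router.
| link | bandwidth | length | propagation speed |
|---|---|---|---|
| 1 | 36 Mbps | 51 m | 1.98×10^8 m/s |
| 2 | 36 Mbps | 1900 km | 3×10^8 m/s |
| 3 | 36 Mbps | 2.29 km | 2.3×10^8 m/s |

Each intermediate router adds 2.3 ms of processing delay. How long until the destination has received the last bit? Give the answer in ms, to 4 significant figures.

L = 500 × 8 = 4000 bits.
Transmission delay per hop = L/R = 4000/36000000 = 0.111111 ms; 3 hops → 0.333333 ms.
Propagation delays (d/s per hop): 0.000257576, 6.33333, 0.00995652 ms; sum = 6.34355 ms.
Processing at 2 router(s): 2 × 2.3 ms = 4.6 ms.
End-to-end = 11.28 ms.

11.28 ms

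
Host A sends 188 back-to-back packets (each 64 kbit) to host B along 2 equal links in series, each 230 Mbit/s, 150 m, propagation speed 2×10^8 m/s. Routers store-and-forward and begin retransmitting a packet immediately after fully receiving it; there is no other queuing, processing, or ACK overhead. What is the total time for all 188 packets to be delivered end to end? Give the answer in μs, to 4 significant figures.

52590 μs

Per-hop transmission t_tx = L/R = 64000/230000000 = 278.261 μs.
Per-hop propagation t_prop = 150/200000000 = 0.75 μs.
Pipeline fill: first packet needs 2·t_tx to clear all hops; remaining 187 packets each add one t_tx.
Total = (2+188-1)·t_tx + 2·t_prop = 189·278.261 + 2·0.75 = 52590 μs.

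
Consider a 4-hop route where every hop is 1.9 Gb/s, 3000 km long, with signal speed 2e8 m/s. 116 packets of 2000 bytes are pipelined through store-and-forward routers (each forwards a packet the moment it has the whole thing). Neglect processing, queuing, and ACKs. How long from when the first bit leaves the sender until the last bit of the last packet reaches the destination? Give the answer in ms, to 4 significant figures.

61.00 ms

Per-hop transmission t_tx = L/R = 16000/1900000000 = 0.00842105 ms.
Per-hop propagation t_prop = 3000000/200000000 = 15 ms.
Pipeline fill: first packet needs 4·t_tx to clear all hops; remaining 115 packets each add one t_tx.
Total = (4+116-1)·t_tx + 4·t_prop = 119·0.00842105 + 4·15 = 61.00 ms.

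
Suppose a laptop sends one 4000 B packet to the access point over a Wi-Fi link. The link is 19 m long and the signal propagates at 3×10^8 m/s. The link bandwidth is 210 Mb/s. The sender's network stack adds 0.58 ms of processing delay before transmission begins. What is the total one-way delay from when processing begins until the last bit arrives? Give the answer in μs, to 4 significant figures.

732.4 μs

L = 4000 × 8 = 32000 bits.
Transmission delay = L/R = 32000 / 210000000 = 152.381 μs.
Propagation delay = d/s = 19 m / 300000000 m/s = 0.0633333 μs.
Plus processing delay 0.58 ms = 580 μs.
Total = 732.4 μs.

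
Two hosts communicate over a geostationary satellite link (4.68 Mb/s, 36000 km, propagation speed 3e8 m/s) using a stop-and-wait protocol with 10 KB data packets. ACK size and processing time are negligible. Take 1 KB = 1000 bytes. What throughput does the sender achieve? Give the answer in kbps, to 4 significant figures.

t_tx = L/R = 80000/4680000 = 0.017094 s.
t_prop = 36000000/300000000 = 0.12 s; RTT = 0.24 s.
Cycle = t_tx + RTT = 0.257094 s.
Throughput = L / cycle = 80000 / 0.257094 = 311.2 kbps.

311.2 kbps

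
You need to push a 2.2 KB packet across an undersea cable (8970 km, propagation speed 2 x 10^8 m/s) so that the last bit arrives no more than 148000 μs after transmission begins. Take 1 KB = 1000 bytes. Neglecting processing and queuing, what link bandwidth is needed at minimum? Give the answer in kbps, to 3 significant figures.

171 kbps

L = 17600 bits.
Propagation delay = 8970000 / 200000000 = 44850 μs.
Transmission budget = 148000 − 44850 = 103150 μs.
R ≥ L / t_tx = 17600 bits / 0.10315 s = 171 kbps.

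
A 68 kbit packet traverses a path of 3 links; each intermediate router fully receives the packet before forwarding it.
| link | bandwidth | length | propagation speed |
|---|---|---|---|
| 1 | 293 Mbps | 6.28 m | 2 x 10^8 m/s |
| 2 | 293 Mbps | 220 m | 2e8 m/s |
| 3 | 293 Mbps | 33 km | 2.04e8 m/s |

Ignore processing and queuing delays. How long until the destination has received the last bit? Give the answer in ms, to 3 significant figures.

0.859 ms

L = 68000 bits.
Transmission delay per hop = L/R = 68000/293000000 = 0.232082 ms; 3 hops → 0.696246 ms.
Propagation delays (d/s per hop): 3.14e-05, 0.0011, 0.161765 ms; sum = 0.162896 ms.
End-to-end = 0.859 ms.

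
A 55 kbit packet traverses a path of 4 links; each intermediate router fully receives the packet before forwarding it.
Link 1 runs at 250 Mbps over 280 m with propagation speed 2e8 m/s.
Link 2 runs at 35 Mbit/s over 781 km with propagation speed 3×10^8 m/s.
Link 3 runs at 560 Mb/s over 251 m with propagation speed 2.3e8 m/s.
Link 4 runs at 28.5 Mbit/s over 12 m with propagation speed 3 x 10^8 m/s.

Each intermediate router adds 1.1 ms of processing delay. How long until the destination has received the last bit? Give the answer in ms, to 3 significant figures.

L = 55000 bits.
Transmission delays (L/R per hop): 0.22, 1.57143, 0.0982143, 1.92982 ms; sum = 3.81947 ms.
Propagation delays (d/s per hop): 0.0014, 2.60333, 0.0010913, 4e-05 ms; sum = 2.60586 ms.
Processing at 3 router(s): 3 × 1.1 ms = 3.3 ms.
End-to-end = 9.73 ms.

9.73 ms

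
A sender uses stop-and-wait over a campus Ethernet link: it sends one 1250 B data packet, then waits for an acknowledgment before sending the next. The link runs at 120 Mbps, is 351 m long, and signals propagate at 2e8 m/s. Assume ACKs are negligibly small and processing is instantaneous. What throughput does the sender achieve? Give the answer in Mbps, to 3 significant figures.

115 Mbps

t_tx = L/R = 10000/120000000 = 8.33333e-05 s.
t_prop = 351/200000000 = 1.755e-06 s; RTT = 3.51e-06 s.
Cycle = t_tx + RTT = 8.68433e-05 s.
Throughput = L / cycle = 10000 / 8.68433e-05 = 115 Mbps.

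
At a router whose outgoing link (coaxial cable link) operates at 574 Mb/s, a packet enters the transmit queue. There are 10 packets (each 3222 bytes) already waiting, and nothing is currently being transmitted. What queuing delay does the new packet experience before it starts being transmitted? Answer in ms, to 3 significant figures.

Each queued packet: L/R = 25776/574000000 = 0.0449059 ms.
10 queued → 0.449059 ms.
Queuing delay = 0.449 ms.

0.449 ms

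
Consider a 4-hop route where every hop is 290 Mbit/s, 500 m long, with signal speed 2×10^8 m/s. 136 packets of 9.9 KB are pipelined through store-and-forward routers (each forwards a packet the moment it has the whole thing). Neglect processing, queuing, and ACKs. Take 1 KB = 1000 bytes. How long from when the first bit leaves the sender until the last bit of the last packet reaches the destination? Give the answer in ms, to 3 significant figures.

38.0 ms

Per-hop transmission t_tx = L/R = 79200/290000000 = 0.273103 ms.
Per-hop propagation t_prop = 500/200000000 = 0.0025 ms.
Pipeline fill: first packet needs 4·t_tx to clear all hops; remaining 135 packets each add one t_tx.
Total = (4+136-1)·t_tx + 4·t_prop = 139·0.273103 + 4·0.0025 = 38.0 ms.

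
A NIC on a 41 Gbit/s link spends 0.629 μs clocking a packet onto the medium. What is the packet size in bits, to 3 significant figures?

L = R × t_tx = 41000000000 b/s × 6.29e-07 s = 25789 bits.

25800 bits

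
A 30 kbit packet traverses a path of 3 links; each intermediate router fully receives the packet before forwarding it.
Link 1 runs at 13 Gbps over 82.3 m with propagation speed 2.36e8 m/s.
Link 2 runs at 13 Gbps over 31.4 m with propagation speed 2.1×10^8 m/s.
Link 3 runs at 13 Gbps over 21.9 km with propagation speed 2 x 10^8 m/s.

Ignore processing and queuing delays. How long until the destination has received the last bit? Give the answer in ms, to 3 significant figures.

L = 30000 bits.
Transmission delay per hop = L/R = 30000/13000000000 = 0.00230769 ms; 3 hops → 0.00692308 ms.
Propagation delays (d/s per hop): 0.000348729, 0.000149524, 0.1095 ms; sum = 0.109998 ms.
End-to-end = 0.117 ms.

0.117 ms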